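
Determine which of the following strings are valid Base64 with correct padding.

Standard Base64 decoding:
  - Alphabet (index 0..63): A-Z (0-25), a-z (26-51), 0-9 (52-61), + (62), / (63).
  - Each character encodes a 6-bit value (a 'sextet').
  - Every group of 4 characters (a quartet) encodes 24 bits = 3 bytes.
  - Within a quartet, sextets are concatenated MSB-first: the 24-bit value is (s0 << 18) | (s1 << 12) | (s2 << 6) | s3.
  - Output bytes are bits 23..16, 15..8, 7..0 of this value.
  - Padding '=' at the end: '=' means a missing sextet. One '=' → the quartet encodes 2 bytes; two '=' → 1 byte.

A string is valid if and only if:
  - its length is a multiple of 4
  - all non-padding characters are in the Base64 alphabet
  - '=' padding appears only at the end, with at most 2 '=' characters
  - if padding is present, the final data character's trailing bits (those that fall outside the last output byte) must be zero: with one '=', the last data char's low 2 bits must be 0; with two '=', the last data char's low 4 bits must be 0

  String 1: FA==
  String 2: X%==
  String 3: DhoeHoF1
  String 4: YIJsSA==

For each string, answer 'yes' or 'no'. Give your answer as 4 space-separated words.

Answer: yes no yes yes

Derivation:
String 1: 'FA==' → valid
String 2: 'X%==' → invalid (bad char(s): ['%'])
String 3: 'DhoeHoF1' → valid
String 4: 'YIJsSA==' → valid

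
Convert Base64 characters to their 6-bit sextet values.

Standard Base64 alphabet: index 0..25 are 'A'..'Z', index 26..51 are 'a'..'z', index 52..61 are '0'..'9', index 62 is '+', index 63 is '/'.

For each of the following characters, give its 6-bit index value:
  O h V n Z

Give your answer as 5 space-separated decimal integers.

'O': A..Z range, ord('O') − ord('A') = 14
'h': a..z range, 26 + ord('h') − ord('a') = 33
'V': A..Z range, ord('V') − ord('A') = 21
'n': a..z range, 26 + ord('n') − ord('a') = 39
'Z': A..Z range, ord('Z') − ord('A') = 25

Answer: 14 33 21 39 25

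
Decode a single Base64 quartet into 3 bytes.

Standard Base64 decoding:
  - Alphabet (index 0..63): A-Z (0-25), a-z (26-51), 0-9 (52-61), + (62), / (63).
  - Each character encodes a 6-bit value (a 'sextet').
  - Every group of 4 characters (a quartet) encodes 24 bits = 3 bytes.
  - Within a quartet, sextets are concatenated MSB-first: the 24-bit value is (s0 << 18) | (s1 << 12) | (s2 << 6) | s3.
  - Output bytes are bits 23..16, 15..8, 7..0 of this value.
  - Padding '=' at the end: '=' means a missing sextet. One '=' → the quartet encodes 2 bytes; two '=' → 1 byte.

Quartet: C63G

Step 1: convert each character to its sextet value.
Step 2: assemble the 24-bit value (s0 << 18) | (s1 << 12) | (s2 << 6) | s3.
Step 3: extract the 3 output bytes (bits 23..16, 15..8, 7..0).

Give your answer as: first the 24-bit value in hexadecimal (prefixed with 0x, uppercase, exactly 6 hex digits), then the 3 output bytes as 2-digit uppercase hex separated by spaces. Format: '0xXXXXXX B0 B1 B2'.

Answer: 0x0BADC6 0B AD C6

Derivation:
Sextets: C=2, 6=58, 3=55, G=6
24-bit: (2<<18) | (58<<12) | (55<<6) | 6
      = 0x080000 | 0x03A000 | 0x000DC0 | 0x000006
      = 0x0BADC6
Bytes: (v>>16)&0xFF=0B, (v>>8)&0xFF=AD, v&0xFF=C6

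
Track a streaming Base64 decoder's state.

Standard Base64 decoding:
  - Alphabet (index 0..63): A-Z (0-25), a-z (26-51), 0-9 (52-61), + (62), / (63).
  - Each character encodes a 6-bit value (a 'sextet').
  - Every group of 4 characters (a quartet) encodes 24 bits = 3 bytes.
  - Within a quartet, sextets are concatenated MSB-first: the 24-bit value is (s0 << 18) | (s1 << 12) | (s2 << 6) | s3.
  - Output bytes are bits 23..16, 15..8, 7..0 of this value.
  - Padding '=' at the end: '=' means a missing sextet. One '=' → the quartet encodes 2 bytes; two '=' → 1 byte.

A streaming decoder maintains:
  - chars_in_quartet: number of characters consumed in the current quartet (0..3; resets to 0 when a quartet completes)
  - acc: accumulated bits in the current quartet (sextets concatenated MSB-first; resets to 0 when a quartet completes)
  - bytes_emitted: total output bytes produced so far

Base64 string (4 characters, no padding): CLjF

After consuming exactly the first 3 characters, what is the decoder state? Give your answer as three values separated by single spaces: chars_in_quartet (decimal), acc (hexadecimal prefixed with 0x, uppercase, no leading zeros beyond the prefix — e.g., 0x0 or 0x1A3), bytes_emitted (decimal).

After char 0 ('C'=2): chars_in_quartet=1 acc=0x2 bytes_emitted=0
After char 1 ('L'=11): chars_in_quartet=2 acc=0x8B bytes_emitted=0
After char 2 ('j'=35): chars_in_quartet=3 acc=0x22E3 bytes_emitted=0

Answer: 3 0x22E3 0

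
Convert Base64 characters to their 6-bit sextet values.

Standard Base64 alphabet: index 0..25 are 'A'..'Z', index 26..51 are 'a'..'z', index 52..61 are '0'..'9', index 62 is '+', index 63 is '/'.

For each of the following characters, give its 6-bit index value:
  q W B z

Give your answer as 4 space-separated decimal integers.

Answer: 42 22 1 51

Derivation:
'q': a..z range, 26 + ord('q') − ord('a') = 42
'W': A..Z range, ord('W') − ord('A') = 22
'B': A..Z range, ord('B') − ord('A') = 1
'z': a..z range, 26 + ord('z') − ord('a') = 51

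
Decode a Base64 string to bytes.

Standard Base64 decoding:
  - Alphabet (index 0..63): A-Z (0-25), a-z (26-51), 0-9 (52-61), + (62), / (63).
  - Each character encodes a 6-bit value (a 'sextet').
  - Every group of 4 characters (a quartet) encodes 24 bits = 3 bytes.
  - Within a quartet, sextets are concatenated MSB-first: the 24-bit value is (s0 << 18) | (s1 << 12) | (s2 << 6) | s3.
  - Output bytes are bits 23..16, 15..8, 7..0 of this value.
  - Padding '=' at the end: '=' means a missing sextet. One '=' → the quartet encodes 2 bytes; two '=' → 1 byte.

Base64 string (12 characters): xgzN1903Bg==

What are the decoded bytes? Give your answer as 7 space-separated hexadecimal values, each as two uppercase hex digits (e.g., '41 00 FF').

Answer: C6 0C CD D7 DD 37 06

Derivation:
After char 0 ('x'=49): chars_in_quartet=1 acc=0x31 bytes_emitted=0
After char 1 ('g'=32): chars_in_quartet=2 acc=0xC60 bytes_emitted=0
After char 2 ('z'=51): chars_in_quartet=3 acc=0x31833 bytes_emitted=0
After char 3 ('N'=13): chars_in_quartet=4 acc=0xC60CCD -> emit C6 0C CD, reset; bytes_emitted=3
After char 4 ('1'=53): chars_in_quartet=1 acc=0x35 bytes_emitted=3
After char 5 ('9'=61): chars_in_quartet=2 acc=0xD7D bytes_emitted=3
After char 6 ('0'=52): chars_in_quartet=3 acc=0x35F74 bytes_emitted=3
After char 7 ('3'=55): chars_in_quartet=4 acc=0xD7DD37 -> emit D7 DD 37, reset; bytes_emitted=6
After char 8 ('B'=1): chars_in_quartet=1 acc=0x1 bytes_emitted=6
After char 9 ('g'=32): chars_in_quartet=2 acc=0x60 bytes_emitted=6
Padding '==': partial quartet acc=0x60 -> emit 06; bytes_emitted=7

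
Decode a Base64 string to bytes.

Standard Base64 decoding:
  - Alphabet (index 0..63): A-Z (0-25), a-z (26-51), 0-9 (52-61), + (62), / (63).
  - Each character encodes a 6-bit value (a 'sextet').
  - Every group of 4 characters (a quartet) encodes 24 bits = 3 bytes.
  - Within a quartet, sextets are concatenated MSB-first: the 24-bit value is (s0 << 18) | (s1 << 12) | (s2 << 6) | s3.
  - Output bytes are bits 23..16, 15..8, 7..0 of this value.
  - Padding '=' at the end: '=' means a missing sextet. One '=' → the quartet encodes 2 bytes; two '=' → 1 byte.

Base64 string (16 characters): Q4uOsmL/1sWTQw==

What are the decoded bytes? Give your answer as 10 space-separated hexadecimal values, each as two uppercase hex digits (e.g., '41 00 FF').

After char 0 ('Q'=16): chars_in_quartet=1 acc=0x10 bytes_emitted=0
After char 1 ('4'=56): chars_in_quartet=2 acc=0x438 bytes_emitted=0
After char 2 ('u'=46): chars_in_quartet=3 acc=0x10E2E bytes_emitted=0
After char 3 ('O'=14): chars_in_quartet=4 acc=0x438B8E -> emit 43 8B 8E, reset; bytes_emitted=3
After char 4 ('s'=44): chars_in_quartet=1 acc=0x2C bytes_emitted=3
After char 5 ('m'=38): chars_in_quartet=2 acc=0xB26 bytes_emitted=3
After char 6 ('L'=11): chars_in_quartet=3 acc=0x2C98B bytes_emitted=3
After char 7 ('/'=63): chars_in_quartet=4 acc=0xB262FF -> emit B2 62 FF, reset; bytes_emitted=6
After char 8 ('1'=53): chars_in_quartet=1 acc=0x35 bytes_emitted=6
After char 9 ('s'=44): chars_in_quartet=2 acc=0xD6C bytes_emitted=6
After char 10 ('W'=22): chars_in_quartet=3 acc=0x35B16 bytes_emitted=6
After char 11 ('T'=19): chars_in_quartet=4 acc=0xD6C593 -> emit D6 C5 93, reset; bytes_emitted=9
After char 12 ('Q'=16): chars_in_quartet=1 acc=0x10 bytes_emitted=9
After char 13 ('w'=48): chars_in_quartet=2 acc=0x430 bytes_emitted=9
Padding '==': partial quartet acc=0x430 -> emit 43; bytes_emitted=10

Answer: 43 8B 8E B2 62 FF D6 C5 93 43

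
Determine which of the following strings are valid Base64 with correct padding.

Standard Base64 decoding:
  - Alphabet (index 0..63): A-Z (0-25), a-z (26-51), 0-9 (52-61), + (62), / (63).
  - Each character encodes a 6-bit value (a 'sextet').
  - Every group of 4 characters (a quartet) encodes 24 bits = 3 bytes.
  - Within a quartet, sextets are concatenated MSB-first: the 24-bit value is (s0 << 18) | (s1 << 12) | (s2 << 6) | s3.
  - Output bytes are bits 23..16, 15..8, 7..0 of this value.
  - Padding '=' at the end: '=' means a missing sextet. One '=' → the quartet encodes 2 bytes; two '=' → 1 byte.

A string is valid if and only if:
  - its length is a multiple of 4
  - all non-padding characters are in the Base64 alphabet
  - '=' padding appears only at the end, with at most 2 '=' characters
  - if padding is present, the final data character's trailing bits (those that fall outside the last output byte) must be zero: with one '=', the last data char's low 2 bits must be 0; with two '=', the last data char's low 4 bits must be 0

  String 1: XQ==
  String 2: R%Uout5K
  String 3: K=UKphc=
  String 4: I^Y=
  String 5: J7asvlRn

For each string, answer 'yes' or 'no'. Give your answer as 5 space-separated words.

Answer: yes no no no yes

Derivation:
String 1: 'XQ==' → valid
String 2: 'R%Uout5K' → invalid (bad char(s): ['%'])
String 3: 'K=UKphc=' → invalid (bad char(s): ['=']; '=' in middle)
String 4: 'I^Y=' → invalid (bad char(s): ['^'])
String 5: 'J7asvlRn' → valid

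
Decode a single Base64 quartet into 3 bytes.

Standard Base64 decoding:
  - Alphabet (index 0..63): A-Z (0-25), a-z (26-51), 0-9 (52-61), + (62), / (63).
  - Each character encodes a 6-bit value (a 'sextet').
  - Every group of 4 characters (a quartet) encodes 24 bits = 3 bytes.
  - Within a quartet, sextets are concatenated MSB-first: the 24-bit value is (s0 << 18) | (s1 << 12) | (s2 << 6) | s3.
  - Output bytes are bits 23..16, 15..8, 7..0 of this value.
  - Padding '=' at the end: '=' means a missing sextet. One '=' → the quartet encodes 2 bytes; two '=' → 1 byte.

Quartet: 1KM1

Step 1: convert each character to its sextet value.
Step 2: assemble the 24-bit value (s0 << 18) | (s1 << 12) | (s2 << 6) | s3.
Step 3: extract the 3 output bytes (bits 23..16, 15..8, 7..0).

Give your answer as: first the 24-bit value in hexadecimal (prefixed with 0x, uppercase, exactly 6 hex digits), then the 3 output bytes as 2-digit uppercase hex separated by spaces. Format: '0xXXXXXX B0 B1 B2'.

Sextets: 1=53, K=10, M=12, 1=53
24-bit: (53<<18) | (10<<12) | (12<<6) | 53
      = 0xD40000 | 0x00A000 | 0x000300 | 0x000035
      = 0xD4A335
Bytes: (v>>16)&0xFF=D4, (v>>8)&0xFF=A3, v&0xFF=35

Answer: 0xD4A335 D4 A3 35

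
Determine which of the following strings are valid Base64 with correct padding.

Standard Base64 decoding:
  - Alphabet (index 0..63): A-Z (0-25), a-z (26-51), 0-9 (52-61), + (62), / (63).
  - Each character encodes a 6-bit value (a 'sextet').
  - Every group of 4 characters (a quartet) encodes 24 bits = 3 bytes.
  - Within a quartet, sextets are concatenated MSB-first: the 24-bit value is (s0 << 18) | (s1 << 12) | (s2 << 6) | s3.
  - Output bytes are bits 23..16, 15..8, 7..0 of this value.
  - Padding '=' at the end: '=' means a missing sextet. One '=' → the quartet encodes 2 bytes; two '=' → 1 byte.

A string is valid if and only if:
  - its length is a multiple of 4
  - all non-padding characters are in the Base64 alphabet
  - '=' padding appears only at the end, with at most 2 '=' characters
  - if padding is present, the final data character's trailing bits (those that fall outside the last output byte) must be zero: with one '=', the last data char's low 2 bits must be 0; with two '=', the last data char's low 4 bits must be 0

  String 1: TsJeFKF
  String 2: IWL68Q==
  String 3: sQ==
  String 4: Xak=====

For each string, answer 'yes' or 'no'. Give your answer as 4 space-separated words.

Answer: no yes yes no

Derivation:
String 1: 'TsJeFKF' → invalid (len=7 not mult of 4)
String 2: 'IWL68Q==' → valid
String 3: 'sQ==' → valid
String 4: 'Xak=====' → invalid (5 pad chars (max 2))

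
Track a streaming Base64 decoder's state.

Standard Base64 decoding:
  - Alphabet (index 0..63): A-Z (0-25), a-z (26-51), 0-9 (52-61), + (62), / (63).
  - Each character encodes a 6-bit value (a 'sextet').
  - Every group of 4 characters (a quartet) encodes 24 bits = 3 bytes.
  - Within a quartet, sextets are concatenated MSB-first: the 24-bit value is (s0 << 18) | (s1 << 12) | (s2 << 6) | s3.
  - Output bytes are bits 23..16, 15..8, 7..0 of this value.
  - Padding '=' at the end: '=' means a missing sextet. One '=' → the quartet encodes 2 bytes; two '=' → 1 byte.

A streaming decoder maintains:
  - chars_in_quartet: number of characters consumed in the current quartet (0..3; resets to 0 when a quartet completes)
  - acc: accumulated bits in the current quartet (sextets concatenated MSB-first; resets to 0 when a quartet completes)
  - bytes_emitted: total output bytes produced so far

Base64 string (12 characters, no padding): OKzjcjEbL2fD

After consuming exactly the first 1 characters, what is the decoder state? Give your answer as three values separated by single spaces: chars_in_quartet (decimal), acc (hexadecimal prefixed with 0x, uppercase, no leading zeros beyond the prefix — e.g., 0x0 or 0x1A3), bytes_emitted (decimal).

Answer: 1 0xE 0

Derivation:
After char 0 ('O'=14): chars_in_quartet=1 acc=0xE bytes_emitted=0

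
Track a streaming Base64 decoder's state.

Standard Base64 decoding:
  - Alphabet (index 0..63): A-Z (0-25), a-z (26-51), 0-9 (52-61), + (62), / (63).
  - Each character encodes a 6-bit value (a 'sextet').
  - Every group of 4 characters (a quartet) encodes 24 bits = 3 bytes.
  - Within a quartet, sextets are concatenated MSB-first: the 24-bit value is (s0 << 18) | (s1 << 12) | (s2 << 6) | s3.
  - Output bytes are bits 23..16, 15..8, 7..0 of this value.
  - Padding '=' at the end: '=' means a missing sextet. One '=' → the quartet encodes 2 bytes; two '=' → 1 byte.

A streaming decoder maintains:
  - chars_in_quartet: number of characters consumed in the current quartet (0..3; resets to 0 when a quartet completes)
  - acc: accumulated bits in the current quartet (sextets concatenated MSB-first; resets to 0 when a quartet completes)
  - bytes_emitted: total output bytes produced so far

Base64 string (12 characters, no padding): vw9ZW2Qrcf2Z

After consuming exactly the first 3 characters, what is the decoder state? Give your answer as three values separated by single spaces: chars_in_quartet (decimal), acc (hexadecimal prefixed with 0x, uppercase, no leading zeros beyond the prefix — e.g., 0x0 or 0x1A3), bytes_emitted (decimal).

After char 0 ('v'=47): chars_in_quartet=1 acc=0x2F bytes_emitted=0
After char 1 ('w'=48): chars_in_quartet=2 acc=0xBF0 bytes_emitted=0
After char 2 ('9'=61): chars_in_quartet=3 acc=0x2FC3D bytes_emitted=0

Answer: 3 0x2FC3D 0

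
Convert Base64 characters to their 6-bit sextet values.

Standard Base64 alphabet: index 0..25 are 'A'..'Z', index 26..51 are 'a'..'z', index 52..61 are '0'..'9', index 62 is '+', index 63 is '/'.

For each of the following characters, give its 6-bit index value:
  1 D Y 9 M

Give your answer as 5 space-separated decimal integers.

Answer: 53 3 24 61 12

Derivation:
'1': 0..9 range, 52 + ord('1') − ord('0') = 53
'D': A..Z range, ord('D') − ord('A') = 3
'Y': A..Z range, ord('Y') − ord('A') = 24
'9': 0..9 range, 52 + ord('9') − ord('0') = 61
'M': A..Z range, ord('M') − ord('A') = 12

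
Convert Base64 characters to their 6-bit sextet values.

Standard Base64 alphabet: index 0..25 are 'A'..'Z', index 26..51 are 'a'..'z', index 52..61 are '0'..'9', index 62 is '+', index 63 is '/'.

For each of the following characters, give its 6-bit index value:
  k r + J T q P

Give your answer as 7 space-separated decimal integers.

'k': a..z range, 26 + ord('k') − ord('a') = 36
'r': a..z range, 26 + ord('r') − ord('a') = 43
'+': index 62
'J': A..Z range, ord('J') − ord('A') = 9
'T': A..Z range, ord('T') − ord('A') = 19
'q': a..z range, 26 + ord('q') − ord('a') = 42
'P': A..Z range, ord('P') − ord('A') = 15

Answer: 36 43 62 9 19 42 15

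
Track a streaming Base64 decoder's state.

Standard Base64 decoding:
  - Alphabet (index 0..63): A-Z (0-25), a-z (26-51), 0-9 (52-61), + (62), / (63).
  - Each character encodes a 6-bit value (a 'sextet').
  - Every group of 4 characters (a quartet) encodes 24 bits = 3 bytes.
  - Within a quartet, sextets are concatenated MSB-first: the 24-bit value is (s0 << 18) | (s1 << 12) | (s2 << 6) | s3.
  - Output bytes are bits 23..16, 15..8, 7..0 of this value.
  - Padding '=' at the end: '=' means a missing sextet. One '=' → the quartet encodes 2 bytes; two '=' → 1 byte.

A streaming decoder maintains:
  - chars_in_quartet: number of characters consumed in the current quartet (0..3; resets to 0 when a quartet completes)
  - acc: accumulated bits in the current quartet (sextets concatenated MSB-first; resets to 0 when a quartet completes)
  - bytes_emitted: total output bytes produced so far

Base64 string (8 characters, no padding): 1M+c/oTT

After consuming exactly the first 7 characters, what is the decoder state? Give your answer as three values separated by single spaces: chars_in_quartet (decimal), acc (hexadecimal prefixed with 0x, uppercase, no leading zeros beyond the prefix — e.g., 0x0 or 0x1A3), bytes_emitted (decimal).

After char 0 ('1'=53): chars_in_quartet=1 acc=0x35 bytes_emitted=0
After char 1 ('M'=12): chars_in_quartet=2 acc=0xD4C bytes_emitted=0
After char 2 ('+'=62): chars_in_quartet=3 acc=0x3533E bytes_emitted=0
After char 3 ('c'=28): chars_in_quartet=4 acc=0xD4CF9C -> emit D4 CF 9C, reset; bytes_emitted=3
After char 4 ('/'=63): chars_in_quartet=1 acc=0x3F bytes_emitted=3
After char 5 ('o'=40): chars_in_quartet=2 acc=0xFE8 bytes_emitted=3
After char 6 ('T'=19): chars_in_quartet=3 acc=0x3FA13 bytes_emitted=3

Answer: 3 0x3FA13 3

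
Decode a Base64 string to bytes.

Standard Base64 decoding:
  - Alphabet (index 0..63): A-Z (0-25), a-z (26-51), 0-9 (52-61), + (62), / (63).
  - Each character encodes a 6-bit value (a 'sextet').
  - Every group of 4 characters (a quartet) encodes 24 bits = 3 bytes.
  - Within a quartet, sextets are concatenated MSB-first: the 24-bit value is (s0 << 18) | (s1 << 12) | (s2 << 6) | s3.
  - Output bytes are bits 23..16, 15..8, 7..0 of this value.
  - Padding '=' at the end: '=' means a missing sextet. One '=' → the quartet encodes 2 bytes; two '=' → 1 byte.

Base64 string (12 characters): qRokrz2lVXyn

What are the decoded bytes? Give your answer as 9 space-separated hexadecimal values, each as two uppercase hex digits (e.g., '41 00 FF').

After char 0 ('q'=42): chars_in_quartet=1 acc=0x2A bytes_emitted=0
After char 1 ('R'=17): chars_in_quartet=2 acc=0xA91 bytes_emitted=0
After char 2 ('o'=40): chars_in_quartet=3 acc=0x2A468 bytes_emitted=0
After char 3 ('k'=36): chars_in_quartet=4 acc=0xA91A24 -> emit A9 1A 24, reset; bytes_emitted=3
After char 4 ('r'=43): chars_in_quartet=1 acc=0x2B bytes_emitted=3
After char 5 ('z'=51): chars_in_quartet=2 acc=0xAF3 bytes_emitted=3
After char 6 ('2'=54): chars_in_quartet=3 acc=0x2BCF6 bytes_emitted=3
After char 7 ('l'=37): chars_in_quartet=4 acc=0xAF3DA5 -> emit AF 3D A5, reset; bytes_emitted=6
After char 8 ('V'=21): chars_in_quartet=1 acc=0x15 bytes_emitted=6
After char 9 ('X'=23): chars_in_quartet=2 acc=0x557 bytes_emitted=6
After char 10 ('y'=50): chars_in_quartet=3 acc=0x155F2 bytes_emitted=6
After char 11 ('n'=39): chars_in_quartet=4 acc=0x557CA7 -> emit 55 7C A7, reset; bytes_emitted=9

Answer: A9 1A 24 AF 3D A5 55 7C A7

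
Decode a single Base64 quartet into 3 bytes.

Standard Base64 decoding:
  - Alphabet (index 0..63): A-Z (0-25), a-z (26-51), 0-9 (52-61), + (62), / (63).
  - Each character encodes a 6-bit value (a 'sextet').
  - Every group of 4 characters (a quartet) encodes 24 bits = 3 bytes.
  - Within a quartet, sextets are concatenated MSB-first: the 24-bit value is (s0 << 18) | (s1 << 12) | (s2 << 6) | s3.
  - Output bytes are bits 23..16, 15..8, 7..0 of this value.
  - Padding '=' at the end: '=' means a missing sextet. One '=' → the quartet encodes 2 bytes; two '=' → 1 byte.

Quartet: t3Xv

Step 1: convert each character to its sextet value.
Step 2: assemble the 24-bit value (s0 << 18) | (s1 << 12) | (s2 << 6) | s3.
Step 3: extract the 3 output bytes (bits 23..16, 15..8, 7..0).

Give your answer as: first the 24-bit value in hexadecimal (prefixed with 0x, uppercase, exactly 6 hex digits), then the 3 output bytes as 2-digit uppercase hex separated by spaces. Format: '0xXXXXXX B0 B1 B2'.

Answer: 0xB775EF B7 75 EF

Derivation:
Sextets: t=45, 3=55, X=23, v=47
24-bit: (45<<18) | (55<<12) | (23<<6) | 47
      = 0xB40000 | 0x037000 | 0x0005C0 | 0x00002F
      = 0xB775EF
Bytes: (v>>16)&0xFF=B7, (v>>8)&0xFF=75, v&0xFF=EF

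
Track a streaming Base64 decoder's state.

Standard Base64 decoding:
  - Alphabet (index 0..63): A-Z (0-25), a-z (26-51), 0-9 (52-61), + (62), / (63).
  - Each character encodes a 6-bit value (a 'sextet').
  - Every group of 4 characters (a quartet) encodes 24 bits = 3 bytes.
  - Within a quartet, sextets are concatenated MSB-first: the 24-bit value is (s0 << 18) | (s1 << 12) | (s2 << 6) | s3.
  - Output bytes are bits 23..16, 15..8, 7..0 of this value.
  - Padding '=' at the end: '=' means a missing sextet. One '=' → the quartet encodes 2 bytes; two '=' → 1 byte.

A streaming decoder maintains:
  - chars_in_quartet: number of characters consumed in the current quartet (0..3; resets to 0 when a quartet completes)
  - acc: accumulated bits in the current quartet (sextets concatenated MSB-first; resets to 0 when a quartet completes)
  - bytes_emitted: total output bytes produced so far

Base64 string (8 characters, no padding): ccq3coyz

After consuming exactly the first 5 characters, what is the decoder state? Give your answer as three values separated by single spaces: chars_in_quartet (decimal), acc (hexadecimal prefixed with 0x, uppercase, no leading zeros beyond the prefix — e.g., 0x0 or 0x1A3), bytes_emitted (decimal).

After char 0 ('c'=28): chars_in_quartet=1 acc=0x1C bytes_emitted=0
After char 1 ('c'=28): chars_in_quartet=2 acc=0x71C bytes_emitted=0
After char 2 ('q'=42): chars_in_quartet=3 acc=0x1C72A bytes_emitted=0
After char 3 ('3'=55): chars_in_quartet=4 acc=0x71CAB7 -> emit 71 CA B7, reset; bytes_emitted=3
After char 4 ('c'=28): chars_in_quartet=1 acc=0x1C bytes_emitted=3

Answer: 1 0x1C 3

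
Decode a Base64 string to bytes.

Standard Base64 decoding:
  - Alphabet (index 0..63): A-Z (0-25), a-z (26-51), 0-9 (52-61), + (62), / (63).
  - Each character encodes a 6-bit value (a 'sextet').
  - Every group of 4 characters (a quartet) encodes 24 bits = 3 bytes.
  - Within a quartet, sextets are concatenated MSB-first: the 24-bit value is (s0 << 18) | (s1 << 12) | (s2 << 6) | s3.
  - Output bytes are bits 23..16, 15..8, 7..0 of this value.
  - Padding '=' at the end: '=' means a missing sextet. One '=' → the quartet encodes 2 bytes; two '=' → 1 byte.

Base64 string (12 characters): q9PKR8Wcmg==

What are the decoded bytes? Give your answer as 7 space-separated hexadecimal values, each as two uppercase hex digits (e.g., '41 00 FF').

After char 0 ('q'=42): chars_in_quartet=1 acc=0x2A bytes_emitted=0
After char 1 ('9'=61): chars_in_quartet=2 acc=0xABD bytes_emitted=0
After char 2 ('P'=15): chars_in_quartet=3 acc=0x2AF4F bytes_emitted=0
After char 3 ('K'=10): chars_in_quartet=4 acc=0xABD3CA -> emit AB D3 CA, reset; bytes_emitted=3
After char 4 ('R'=17): chars_in_quartet=1 acc=0x11 bytes_emitted=3
After char 5 ('8'=60): chars_in_quartet=2 acc=0x47C bytes_emitted=3
After char 6 ('W'=22): chars_in_quartet=3 acc=0x11F16 bytes_emitted=3
After char 7 ('c'=28): chars_in_quartet=4 acc=0x47C59C -> emit 47 C5 9C, reset; bytes_emitted=6
After char 8 ('m'=38): chars_in_quartet=1 acc=0x26 bytes_emitted=6
After char 9 ('g'=32): chars_in_quartet=2 acc=0x9A0 bytes_emitted=6
Padding '==': partial quartet acc=0x9A0 -> emit 9A; bytes_emitted=7

Answer: AB D3 CA 47 C5 9C 9A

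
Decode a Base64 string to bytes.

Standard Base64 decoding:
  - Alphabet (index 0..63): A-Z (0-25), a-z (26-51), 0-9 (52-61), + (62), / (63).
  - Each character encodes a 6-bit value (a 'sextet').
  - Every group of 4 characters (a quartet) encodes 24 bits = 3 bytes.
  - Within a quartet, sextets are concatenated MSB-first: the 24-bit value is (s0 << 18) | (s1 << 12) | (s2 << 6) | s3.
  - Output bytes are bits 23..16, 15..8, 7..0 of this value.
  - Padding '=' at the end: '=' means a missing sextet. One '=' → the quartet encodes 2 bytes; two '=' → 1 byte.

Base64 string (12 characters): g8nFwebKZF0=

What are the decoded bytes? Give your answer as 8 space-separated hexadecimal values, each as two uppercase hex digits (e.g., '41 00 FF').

Answer: 83 C9 C5 C1 E6 CA 64 5D

Derivation:
After char 0 ('g'=32): chars_in_quartet=1 acc=0x20 bytes_emitted=0
After char 1 ('8'=60): chars_in_quartet=2 acc=0x83C bytes_emitted=0
After char 2 ('n'=39): chars_in_quartet=3 acc=0x20F27 bytes_emitted=0
After char 3 ('F'=5): chars_in_quartet=4 acc=0x83C9C5 -> emit 83 C9 C5, reset; bytes_emitted=3
After char 4 ('w'=48): chars_in_quartet=1 acc=0x30 bytes_emitted=3
After char 5 ('e'=30): chars_in_quartet=2 acc=0xC1E bytes_emitted=3
After char 6 ('b'=27): chars_in_quartet=3 acc=0x3079B bytes_emitted=3
After char 7 ('K'=10): chars_in_quartet=4 acc=0xC1E6CA -> emit C1 E6 CA, reset; bytes_emitted=6
After char 8 ('Z'=25): chars_in_quartet=1 acc=0x19 bytes_emitted=6
After char 9 ('F'=5): chars_in_quartet=2 acc=0x645 bytes_emitted=6
After char 10 ('0'=52): chars_in_quartet=3 acc=0x19174 bytes_emitted=6
Padding '=': partial quartet acc=0x19174 -> emit 64 5D; bytes_emitted=8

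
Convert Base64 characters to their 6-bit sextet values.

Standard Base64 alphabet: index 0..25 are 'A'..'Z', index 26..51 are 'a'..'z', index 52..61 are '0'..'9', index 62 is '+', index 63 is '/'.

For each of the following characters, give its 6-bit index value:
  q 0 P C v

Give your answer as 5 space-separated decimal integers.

Answer: 42 52 15 2 47

Derivation:
'q': a..z range, 26 + ord('q') − ord('a') = 42
'0': 0..9 range, 52 + ord('0') − ord('0') = 52
'P': A..Z range, ord('P') − ord('A') = 15
'C': A..Z range, ord('C') − ord('A') = 2
'v': a..z range, 26 + ord('v') − ord('a') = 47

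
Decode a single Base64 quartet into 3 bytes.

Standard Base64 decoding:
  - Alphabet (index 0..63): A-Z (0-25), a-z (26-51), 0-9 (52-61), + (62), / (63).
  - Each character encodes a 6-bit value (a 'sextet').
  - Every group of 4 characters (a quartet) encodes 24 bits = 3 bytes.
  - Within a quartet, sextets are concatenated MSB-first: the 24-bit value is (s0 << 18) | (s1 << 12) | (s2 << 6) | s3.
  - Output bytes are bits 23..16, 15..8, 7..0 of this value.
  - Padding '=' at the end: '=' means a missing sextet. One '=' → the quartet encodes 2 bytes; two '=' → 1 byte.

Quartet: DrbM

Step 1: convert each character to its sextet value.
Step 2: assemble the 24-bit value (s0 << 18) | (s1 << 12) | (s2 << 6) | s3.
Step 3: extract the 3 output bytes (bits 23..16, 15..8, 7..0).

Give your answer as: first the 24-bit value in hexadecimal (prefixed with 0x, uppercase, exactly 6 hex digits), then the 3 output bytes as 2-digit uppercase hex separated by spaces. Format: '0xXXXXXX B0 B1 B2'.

Sextets: D=3, r=43, b=27, M=12
24-bit: (3<<18) | (43<<12) | (27<<6) | 12
      = 0x0C0000 | 0x02B000 | 0x0006C0 | 0x00000C
      = 0x0EB6CC
Bytes: (v>>16)&0xFF=0E, (v>>8)&0xFF=B6, v&0xFF=CC

Answer: 0x0EB6CC 0E B6 CC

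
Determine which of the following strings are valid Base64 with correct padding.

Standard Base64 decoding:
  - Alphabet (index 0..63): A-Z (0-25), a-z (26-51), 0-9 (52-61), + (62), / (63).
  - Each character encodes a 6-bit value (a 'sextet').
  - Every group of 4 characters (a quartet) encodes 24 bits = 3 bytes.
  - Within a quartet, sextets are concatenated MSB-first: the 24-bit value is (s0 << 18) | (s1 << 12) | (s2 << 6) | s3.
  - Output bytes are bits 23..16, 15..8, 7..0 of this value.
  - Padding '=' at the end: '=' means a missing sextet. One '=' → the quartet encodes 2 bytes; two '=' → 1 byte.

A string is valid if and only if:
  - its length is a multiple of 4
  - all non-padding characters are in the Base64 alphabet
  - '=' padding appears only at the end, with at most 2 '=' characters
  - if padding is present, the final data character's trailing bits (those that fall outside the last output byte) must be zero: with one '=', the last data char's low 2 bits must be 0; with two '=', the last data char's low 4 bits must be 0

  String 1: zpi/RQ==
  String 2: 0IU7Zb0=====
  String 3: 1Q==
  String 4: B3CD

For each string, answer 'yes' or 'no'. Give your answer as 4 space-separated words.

String 1: 'zpi/RQ==' → valid
String 2: '0IU7Zb0=====' → invalid (5 pad chars (max 2))
String 3: '1Q==' → valid
String 4: 'B3CD' → valid

Answer: yes no yes yes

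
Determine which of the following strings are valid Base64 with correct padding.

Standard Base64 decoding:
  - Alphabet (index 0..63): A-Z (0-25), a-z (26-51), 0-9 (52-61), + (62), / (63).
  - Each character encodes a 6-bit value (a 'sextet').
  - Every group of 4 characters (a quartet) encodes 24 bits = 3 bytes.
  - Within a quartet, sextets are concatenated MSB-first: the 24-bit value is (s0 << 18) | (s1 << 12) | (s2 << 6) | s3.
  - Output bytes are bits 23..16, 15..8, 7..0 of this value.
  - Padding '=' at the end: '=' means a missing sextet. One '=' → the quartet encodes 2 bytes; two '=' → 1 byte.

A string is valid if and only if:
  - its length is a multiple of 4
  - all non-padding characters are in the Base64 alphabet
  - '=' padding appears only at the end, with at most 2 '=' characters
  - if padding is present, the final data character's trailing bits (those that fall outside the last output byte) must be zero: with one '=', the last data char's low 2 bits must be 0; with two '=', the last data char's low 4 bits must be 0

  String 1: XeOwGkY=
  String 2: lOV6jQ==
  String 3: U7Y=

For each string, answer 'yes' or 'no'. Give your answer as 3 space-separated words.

String 1: 'XeOwGkY=' → valid
String 2: 'lOV6jQ==' → valid
String 3: 'U7Y=' → valid

Answer: yes yes yes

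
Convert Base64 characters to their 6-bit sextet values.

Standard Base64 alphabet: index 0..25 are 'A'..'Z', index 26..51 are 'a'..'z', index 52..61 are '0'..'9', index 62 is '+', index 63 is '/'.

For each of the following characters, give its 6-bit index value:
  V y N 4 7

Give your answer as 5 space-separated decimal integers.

Answer: 21 50 13 56 59

Derivation:
'V': A..Z range, ord('V') − ord('A') = 21
'y': a..z range, 26 + ord('y') − ord('a') = 50
'N': A..Z range, ord('N') − ord('A') = 13
'4': 0..9 range, 52 + ord('4') − ord('0') = 56
'7': 0..9 range, 52 + ord('7') − ord('0') = 59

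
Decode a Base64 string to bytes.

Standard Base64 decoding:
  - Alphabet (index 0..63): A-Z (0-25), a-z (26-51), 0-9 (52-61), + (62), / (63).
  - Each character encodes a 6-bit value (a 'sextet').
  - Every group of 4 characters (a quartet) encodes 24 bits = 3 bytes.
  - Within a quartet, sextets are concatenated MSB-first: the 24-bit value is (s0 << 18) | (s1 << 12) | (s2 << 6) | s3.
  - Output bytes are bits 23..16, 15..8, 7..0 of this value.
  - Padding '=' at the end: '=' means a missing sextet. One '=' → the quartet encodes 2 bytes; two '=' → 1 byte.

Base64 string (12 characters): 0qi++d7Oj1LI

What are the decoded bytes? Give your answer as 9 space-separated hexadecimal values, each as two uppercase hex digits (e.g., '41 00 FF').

Answer: D2 A8 BE F9 DE CE 8F 52 C8

Derivation:
After char 0 ('0'=52): chars_in_quartet=1 acc=0x34 bytes_emitted=0
After char 1 ('q'=42): chars_in_quartet=2 acc=0xD2A bytes_emitted=0
After char 2 ('i'=34): chars_in_quartet=3 acc=0x34AA2 bytes_emitted=0
After char 3 ('+'=62): chars_in_quartet=4 acc=0xD2A8BE -> emit D2 A8 BE, reset; bytes_emitted=3
After char 4 ('+'=62): chars_in_quartet=1 acc=0x3E bytes_emitted=3
After char 5 ('d'=29): chars_in_quartet=2 acc=0xF9D bytes_emitted=3
After char 6 ('7'=59): chars_in_quartet=3 acc=0x3E77B bytes_emitted=3
After char 7 ('O'=14): chars_in_quartet=4 acc=0xF9DECE -> emit F9 DE CE, reset; bytes_emitted=6
After char 8 ('j'=35): chars_in_quartet=1 acc=0x23 bytes_emitted=6
After char 9 ('1'=53): chars_in_quartet=2 acc=0x8F5 bytes_emitted=6
After char 10 ('L'=11): chars_in_quartet=3 acc=0x23D4B bytes_emitted=6
After char 11 ('I'=8): chars_in_quartet=4 acc=0x8F52C8 -> emit 8F 52 C8, reset; bytes_emitted=9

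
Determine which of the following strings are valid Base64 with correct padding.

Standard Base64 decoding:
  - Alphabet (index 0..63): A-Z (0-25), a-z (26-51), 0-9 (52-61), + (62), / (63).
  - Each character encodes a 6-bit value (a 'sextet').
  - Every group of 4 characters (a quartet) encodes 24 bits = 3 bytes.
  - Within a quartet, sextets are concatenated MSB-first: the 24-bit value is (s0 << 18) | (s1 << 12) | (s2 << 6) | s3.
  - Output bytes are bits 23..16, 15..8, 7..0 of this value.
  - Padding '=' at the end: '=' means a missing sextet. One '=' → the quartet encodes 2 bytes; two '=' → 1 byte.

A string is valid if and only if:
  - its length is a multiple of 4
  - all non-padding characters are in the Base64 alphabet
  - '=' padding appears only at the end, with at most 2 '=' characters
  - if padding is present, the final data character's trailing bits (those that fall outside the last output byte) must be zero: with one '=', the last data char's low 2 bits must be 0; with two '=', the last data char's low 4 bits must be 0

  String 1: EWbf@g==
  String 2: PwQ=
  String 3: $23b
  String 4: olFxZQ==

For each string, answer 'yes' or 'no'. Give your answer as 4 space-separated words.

String 1: 'EWbf@g==' → invalid (bad char(s): ['@'])
String 2: 'PwQ=' → valid
String 3: '$23b' → invalid (bad char(s): ['$'])
String 4: 'olFxZQ==' → valid

Answer: no yes no yes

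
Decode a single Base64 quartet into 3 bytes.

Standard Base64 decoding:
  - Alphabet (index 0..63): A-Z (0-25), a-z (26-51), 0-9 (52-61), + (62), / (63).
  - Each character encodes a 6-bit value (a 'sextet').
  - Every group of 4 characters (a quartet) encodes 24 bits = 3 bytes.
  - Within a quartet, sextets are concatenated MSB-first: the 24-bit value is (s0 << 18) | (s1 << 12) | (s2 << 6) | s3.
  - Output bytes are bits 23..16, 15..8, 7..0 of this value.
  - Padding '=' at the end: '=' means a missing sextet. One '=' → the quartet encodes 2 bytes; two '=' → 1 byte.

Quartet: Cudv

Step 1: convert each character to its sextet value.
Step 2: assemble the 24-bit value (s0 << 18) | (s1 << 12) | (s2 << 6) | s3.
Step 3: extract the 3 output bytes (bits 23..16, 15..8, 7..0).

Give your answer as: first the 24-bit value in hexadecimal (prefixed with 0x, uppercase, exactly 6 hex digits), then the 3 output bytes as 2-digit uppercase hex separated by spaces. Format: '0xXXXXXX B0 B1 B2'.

Sextets: C=2, u=46, d=29, v=47
24-bit: (2<<18) | (46<<12) | (29<<6) | 47
      = 0x080000 | 0x02E000 | 0x000740 | 0x00002F
      = 0x0AE76F
Bytes: (v>>16)&0xFF=0A, (v>>8)&0xFF=E7, v&0xFF=6F

Answer: 0x0AE76F 0A E7 6F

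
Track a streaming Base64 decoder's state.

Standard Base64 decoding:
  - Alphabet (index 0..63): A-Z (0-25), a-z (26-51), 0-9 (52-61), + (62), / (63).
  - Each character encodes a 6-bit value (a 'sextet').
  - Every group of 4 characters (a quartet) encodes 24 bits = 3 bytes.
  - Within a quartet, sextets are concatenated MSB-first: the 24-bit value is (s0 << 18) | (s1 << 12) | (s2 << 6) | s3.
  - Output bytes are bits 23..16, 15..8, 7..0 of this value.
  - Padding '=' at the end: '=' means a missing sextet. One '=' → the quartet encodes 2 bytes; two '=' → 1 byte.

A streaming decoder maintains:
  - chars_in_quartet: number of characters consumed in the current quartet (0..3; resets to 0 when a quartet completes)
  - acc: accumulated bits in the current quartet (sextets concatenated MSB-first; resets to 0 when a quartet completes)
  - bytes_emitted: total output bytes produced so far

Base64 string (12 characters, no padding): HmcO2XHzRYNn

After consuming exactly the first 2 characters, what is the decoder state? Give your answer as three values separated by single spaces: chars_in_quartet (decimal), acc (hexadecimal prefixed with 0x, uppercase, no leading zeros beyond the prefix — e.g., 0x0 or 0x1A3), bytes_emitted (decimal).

After char 0 ('H'=7): chars_in_quartet=1 acc=0x7 bytes_emitted=0
After char 1 ('m'=38): chars_in_quartet=2 acc=0x1E6 bytes_emitted=0

Answer: 2 0x1E6 0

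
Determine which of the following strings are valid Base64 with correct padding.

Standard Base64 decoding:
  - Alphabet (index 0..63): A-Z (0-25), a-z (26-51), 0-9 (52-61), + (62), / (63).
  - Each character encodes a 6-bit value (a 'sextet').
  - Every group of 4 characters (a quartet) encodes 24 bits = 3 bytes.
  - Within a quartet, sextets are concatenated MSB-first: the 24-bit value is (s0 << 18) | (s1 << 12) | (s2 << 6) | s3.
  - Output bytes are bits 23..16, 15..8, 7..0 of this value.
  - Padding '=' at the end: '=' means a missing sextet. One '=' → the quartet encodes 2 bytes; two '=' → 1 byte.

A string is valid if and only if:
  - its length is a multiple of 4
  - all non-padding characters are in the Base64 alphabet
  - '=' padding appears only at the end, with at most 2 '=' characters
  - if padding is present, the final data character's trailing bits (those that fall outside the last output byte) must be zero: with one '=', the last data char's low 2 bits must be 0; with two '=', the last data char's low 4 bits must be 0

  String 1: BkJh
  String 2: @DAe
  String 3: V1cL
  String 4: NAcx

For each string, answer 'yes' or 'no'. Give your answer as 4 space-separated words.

Answer: yes no yes yes

Derivation:
String 1: 'BkJh' → valid
String 2: '@DAe' → invalid (bad char(s): ['@'])
String 3: 'V1cL' → valid
String 4: 'NAcx' → valid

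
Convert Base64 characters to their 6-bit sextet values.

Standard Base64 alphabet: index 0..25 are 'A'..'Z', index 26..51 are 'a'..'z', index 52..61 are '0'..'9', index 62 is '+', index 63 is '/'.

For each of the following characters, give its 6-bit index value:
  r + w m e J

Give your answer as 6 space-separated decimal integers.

'r': a..z range, 26 + ord('r') − ord('a') = 43
'+': index 62
'w': a..z range, 26 + ord('w') − ord('a') = 48
'm': a..z range, 26 + ord('m') − ord('a') = 38
'e': a..z range, 26 + ord('e') − ord('a') = 30
'J': A..Z range, ord('J') − ord('A') = 9

Answer: 43 62 48 38 30 9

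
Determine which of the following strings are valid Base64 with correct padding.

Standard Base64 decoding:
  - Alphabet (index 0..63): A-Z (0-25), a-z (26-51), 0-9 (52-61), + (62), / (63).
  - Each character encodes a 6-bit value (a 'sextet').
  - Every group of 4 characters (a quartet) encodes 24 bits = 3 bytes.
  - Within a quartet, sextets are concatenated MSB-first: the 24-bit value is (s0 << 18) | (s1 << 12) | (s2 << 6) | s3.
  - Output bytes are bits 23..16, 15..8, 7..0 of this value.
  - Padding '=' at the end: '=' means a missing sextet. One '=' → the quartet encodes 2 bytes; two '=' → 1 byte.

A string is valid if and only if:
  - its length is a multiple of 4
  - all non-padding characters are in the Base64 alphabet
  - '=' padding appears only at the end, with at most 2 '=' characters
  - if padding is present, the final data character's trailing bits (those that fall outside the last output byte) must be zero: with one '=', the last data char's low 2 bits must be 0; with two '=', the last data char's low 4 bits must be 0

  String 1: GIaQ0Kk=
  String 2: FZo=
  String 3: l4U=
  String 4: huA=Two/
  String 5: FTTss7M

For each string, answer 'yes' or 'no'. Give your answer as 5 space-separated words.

String 1: 'GIaQ0Kk=' → valid
String 2: 'FZo=' → valid
String 3: 'l4U=' → valid
String 4: 'huA=Two/' → invalid (bad char(s): ['=']; '=' in middle)
String 5: 'FTTss7M' → invalid (len=7 not mult of 4)

Answer: yes yes yes no no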